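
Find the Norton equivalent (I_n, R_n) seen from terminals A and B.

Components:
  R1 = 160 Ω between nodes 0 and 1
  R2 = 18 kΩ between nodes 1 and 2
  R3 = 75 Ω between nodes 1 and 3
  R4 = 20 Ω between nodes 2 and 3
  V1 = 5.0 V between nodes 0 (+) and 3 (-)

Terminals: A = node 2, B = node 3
Find the Thévenin equivalent first; then I_n = V_th/R_th and R_n = R_th.
Step 1 — V_th is the open-circuit voltage V_A - V_B (nothing connected across the terminals).
Nodal analysis, taking node 3 as the 0 V reference.
Source V1 fixes V_0 = 5 V.
KCL at each unknown node (sum of currents leaving = 0; resistances in Ω):
  Node 1: (V_1 - 5)/160 + (V_1 - V_2)/18000 + (V_1 - 0)/75 = 0
  Node 2: (V_2 - V_1)/18000 + (V_2 - 0)/20 = 0
Collecting terms (coefficients in siemens):
  0.01964·V_1 - 0.00005556·V_2 = 0.03125
  0.05006·V_2 - 0.00005556·V_1 = 0
Determinant D = (0.01964)(0.05006) - (-0.00005556)(-0.00005556) = 0.000983
V_1 = [(0.03125)(0.05006) - (-0.00005556)(0)]/D = 1.591 V
V_2 = [(0.01964)(0) - (0.03125)(-0.00005556)]/D = 0.001766 V
V_th = V_2 - V_3 = 0.001766 - 0 = 0.001766 V
Step 2 — R_th: zero the source — replace V1 by a short circuit (node 3 merges into node 0) — and find the resistance seen between A (node 2) and B (node 0).
Reduce the network between node 2 (A) and node 0 (B) by series/parallel combination:
  Rp1 = R1 ‖ R3 (parallel, both between nodes 0 and 1) = 1/(1/160 + 1/75) = 51.06 Ω
  Rs1 = R2 + Rp1 (series, joined only at node 1) = 18000 + 51.06 = 18050 Ω
  Rp2 = R4 ‖ Rs1 (parallel, both between nodes 0 and 2) = 1/(1/20 + 1/18050) = 19.98 Ω
R_th = 19.98 Ω
I_n = V_th/R_th = 0.001766/19.98 = 0.0000884 A, and R_n = R_th = 19.98 Ω

Final answer: I_n = 8.84e-05 A, R_n = 19.98 Ω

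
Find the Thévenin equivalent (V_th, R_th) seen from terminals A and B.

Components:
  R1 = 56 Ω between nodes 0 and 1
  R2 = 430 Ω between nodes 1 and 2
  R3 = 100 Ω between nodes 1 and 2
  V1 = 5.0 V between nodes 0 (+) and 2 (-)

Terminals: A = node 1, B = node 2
Step 1 — V_th is the open-circuit voltage V_A - V_B (nothing connected across the terminals).
Nodal analysis, taking node 2 as the 0 V reference.
Source V1 fixes V_0 = 5 V.
KCL at each unknown node (sum of currents leaving = 0; resistances in Ω):
  Node 1: (V_1 - 5)/56 + (V_1 - 0)/430 + (V_1 - 0)/100 = 0
Collecting terms: 0.03018 × V_1 = 0.08929  =>  V_1 = 2.958 V
V_th = V_1 - V_2 = 2.958 - 0 = 2.958 V
Step 2 — R_th: zero the source — replace V1 by a short circuit (node 2 merges into node 0) — and find the resistance seen between A (node 1) and B (node 0).
Reduce the network between node 1 (A) and node 0 (B) by series/parallel combination:
  Rp1 = R1 ‖ R2 ‖ R3 (parallel, all between nodes 0 and 1) = 1/(1/56 + 1/430 + 1/100) = 33.13 Ω
R_th = 33.13 Ω

Final answer: V_th = 2.958 V, R_th = 33.13 Ω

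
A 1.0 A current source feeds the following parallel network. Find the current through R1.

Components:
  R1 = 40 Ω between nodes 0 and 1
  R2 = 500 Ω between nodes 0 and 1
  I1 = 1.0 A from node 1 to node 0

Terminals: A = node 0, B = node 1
All resistors sit directly between nodes 0 and 1, so they are in parallel and share one voltage V; the full source current 1 A splits among them.
1/R_par = 1/40 + 1/500 = 0.027 S  =>  R_par = 37.04 Ω
V = I × R_par = 1 × 37.04 = 37.04 V
I_R1 = V/R1 = 37.04/40 = 0.9259 A

Final answer: 0.9259 A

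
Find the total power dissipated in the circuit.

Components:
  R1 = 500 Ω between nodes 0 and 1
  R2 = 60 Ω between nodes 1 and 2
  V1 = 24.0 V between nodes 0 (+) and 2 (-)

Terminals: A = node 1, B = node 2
Nodal analysis, taking node 2 as the 0 V reference.
Source V1 fixes V_0 = 24 V.
KCL at each unknown node (sum of currents leaving = 0; resistances in Ω):
  Node 1: (V_1 - 24)/500 + (V_1 - 0)/60 = 0
Collecting terms: 0.01867 × V_1 = 0.048  =>  V_1 = 2.571 V
Power in each resistor, P = (ΔV)²/R:
  P_R1 = (24 - 2.571)²/500 = 0.9184 W
  P_R2 = (2.571 - 0)²/60 = 0.1102 W
P_total = P_R1 + P_R2 = 1.029 W

Final answer: 1.029 W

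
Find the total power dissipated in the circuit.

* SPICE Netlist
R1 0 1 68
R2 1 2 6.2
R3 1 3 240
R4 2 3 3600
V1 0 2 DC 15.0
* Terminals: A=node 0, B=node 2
Nodal analysis, taking node 2 as the 0 V reference.
Source V1 fixes V_0 = 15 V.
KCL at each unknown node (sum of currents leaving = 0; resistances in Ω):
  Node 1: (V_1 - 15)/68 + (V_1 - 0)/6.2 + (V_1 - V_3)/240 = 0
  Node 3: (V_3 - V_1)/240 + (V_3 - 0)/3600 = 0
Collecting terms (coefficients in siemens):
  0.1802·V_1 - 0.004167·V_3 = 0.2206
  0.004444·V_3 - 0.004167·V_1 = 0
Determinant D = (0.1802)(0.004444) - (-0.004167)(-0.004167) = 0.0007834
V_1 = [(0.2206)(0.004444) - (-0.004167)(0)]/D = 1.252 V
V_3 = [(0.1802)(0) - (0.2206)(-0.004167)]/D = 1.173 V
Power in each resistor, P = (ΔV)²/R:
  P_R1 = (15 - 1.252)²/68 = 2.78 W
  P_R2 = (1.252 - 0)²/6.2 = 0.2526 W
  P_R3 = (1.252 - 1.173)²/240 = 0.00002549 W
  P_R4 = (0 - 1.173)²/3600 = 0.0003824 W
P_total = P_R1 + P_R2 + P_R3 + P_R4 = 3.033 W

Final answer: 3.033 W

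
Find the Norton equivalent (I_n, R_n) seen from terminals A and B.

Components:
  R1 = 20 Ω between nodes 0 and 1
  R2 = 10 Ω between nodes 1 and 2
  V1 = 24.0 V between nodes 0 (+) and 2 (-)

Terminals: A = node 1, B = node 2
Find the Thévenin equivalent first; then I_n = V_th/R_th and R_n = R_th.
Step 1 — V_th is the open-circuit voltage V_A - V_B (nothing connected across the terminals).
Nodal analysis, taking node 2 as the 0 V reference.
Source V1 fixes V_0 = 24 V.
KCL at each unknown node (sum of currents leaving = 0; resistances in Ω):
  Node 1: (V_1 - 24)/20 + (V_1 - 0)/10 = 0
Collecting terms: 0.15 × V_1 = 1.2  =>  V_1 = 8 V
V_th = V_1 - V_2 = 8 - 0 = 8 V
Step 2 — R_th: zero the source — replace V1 by a short circuit (node 2 merges into node 0) — and find the resistance seen between A (node 1) and B (node 0).
Reduce the network between node 1 (A) and node 0 (B) by series/parallel combination:
  Rp1 = R1 ‖ R2 (parallel, both between nodes 0 and 1) = 1/(1/20 + 1/10) = 6.667 Ω
R_th = 6.667 Ω
I_n = V_th/R_th = 8/6.667 = 1.2 A, and R_n = R_th = 6.667 Ω

Final answer: I_n = 1.2 A, R_n = 6.667 Ω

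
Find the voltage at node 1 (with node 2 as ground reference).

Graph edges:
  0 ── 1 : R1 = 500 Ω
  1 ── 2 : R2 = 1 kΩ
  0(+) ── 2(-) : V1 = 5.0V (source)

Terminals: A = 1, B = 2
Nodal analysis, taking node 2 as the 0 V reference.
Source V1 fixes V_0 = 5 V.
KCL at each unknown node (sum of currents leaving = 0; resistances in Ω):
  Node 1: (V_1 - 5)/500 + (V_1 - 0)/1000 = 0
Collecting terms: 0.003 × V_1 = 0.01  =>  V_1 = 3.333 V
The requested potential is V_1 = 3.333 V.

Final answer: V_1 = 3.333 V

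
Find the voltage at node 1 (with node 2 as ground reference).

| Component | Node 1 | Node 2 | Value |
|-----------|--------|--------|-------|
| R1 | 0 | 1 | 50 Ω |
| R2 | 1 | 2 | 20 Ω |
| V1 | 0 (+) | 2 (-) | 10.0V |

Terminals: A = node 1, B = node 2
Nodal analysis, taking node 2 as the 0 V reference.
Source V1 fixes V_0 = 10 V.
KCL at each unknown node (sum of currents leaving = 0; resistances in Ω):
  Node 1: (V_1 - 10)/50 + (V_1 - 0)/20 = 0
Collecting terms: 0.07 × V_1 = 0.2  =>  V_1 = 2.857 V
The requested potential is V_1 = 2.857 V.

Final answer: V_1 = 2.857 V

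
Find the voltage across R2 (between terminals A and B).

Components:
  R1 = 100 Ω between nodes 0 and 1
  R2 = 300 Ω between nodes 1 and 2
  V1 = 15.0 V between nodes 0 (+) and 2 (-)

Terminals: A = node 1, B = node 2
R1 and R2 are in series across V1 (node 0 → node 1 → node 2), and the output A–B is taken across R2, so this is a voltage divider.
Series current: I = V1/(R1 + R2) = 15/(100 + 300) = 15/400 = 0.0375 A
V_R2 = I × R2 = V1 × R2/(R1 + R2) = 15 × 300/400 = 11.25 V

Final answer: 11.25 V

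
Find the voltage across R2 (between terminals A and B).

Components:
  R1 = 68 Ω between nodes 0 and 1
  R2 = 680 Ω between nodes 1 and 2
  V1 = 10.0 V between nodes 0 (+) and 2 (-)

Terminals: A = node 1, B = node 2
R1 and R2 are in series across V1 (node 0 → node 1 → node 2), and the output A–B is taken across R2, so this is a voltage divider.
Series current: I = V1/(R1 + R2) = 10/(68 + 680) = 10/748 = 0.01337 A
V_R2 = I × R2 = V1 × R2/(R1 + R2) = 10 × 680/748 = 9.091 V

Final answer: 9.091 V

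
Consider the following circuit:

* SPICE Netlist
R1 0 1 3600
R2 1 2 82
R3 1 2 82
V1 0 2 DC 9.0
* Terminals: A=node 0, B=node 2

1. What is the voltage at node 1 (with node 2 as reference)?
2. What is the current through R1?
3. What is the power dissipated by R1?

Nodal analysis, taking node 2 as the 0 V reference.
Source V1 fixes V_0 = 9 V.
KCL at each unknown node (sum of currents leaving = 0; resistances in Ω):
  Node 1: (V_1 - 9)/3600 + (V_1 - 0)/82 + (V_1 - 0)/82 = 0
Collecting terms: 0.02467 × V_1 = 0.0025  =>  V_1 = 0.1013 V
Part 1:
  Read off the nodal solution: V_1 = 0.1013 V
Part 2:
  I_R1 = (V_0 - V_1)/R1 = (9 - 0.1013)/3600 = 0.002472 A
  Magnitude: I_R1 = 0.002472 A
Part 3:
  I_R1 = (V_0 - V_1)/R1 = (9 - 0.1013)/3600 = 0.002472 A
  P_R1 = I_R1² × R1 = (0.002472)² × 3600 = 0.022 W

Final answers:
1. V_1 = 0.1013 V
2. I_R1 = 0.002472 A
3. P_R1 = 0.022 W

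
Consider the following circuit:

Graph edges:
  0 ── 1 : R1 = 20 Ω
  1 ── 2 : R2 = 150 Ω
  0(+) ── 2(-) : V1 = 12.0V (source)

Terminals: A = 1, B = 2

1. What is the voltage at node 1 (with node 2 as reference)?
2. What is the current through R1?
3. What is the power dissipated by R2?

Nodal analysis, taking node 2 as the 0 V reference.
Source V1 fixes V_0 = 12 V.
KCL at each unknown node (sum of currents leaving = 0; resistances in Ω):
  Node 1: (V_1 - 12)/20 + (V_1 - 0)/150 = 0
Collecting terms: 0.05667 × V_1 = 0.6  =>  V_1 = 10.59 V
Part 1:
  Read off the nodal solution: V_1 = 10.59 V
Part 2:
  I_R1 = (V_0 - V_1)/R1 = (12 - 10.59)/20 = 0.07059 A
  Magnitude: I_R1 = 0.07059 A
Part 3:
  I_R2 = (V_1 - V_2)/R2 = (10.59 - 0)/150 = 0.07059 A
  P_R2 = I_R2² × R2 = (0.07059)² × 150 = 0.7474 W

Final answers:
1. V_1 = 10.59 V
2. I_R1 = 0.07059 A
3. P_R2 = 0.7474 W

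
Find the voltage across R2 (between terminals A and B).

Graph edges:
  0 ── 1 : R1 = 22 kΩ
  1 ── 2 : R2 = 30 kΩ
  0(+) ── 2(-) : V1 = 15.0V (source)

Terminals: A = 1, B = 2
R1 and R2 are in series across V1 (node 0 → node 1 → node 2), and the output A–B is taken across R2, so this is a voltage divider.
Series current: I = V1/(R1 + R2) = 15/(22000 + 30000) = 15/52000 = 0.0002885 A
V_R2 = I × R2 = V1 × R2/(R1 + R2) = 15 × 30000/52000 = 8.654 V

Final answer: 8.654 V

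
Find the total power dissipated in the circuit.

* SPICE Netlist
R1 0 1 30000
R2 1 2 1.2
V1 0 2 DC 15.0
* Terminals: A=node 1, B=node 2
Nodal analysis, taking node 2 as the 0 V reference.
Source V1 fixes V_0 = 15 V.
KCL at each unknown node (sum of currents leaving = 0; resistances in Ω):
  Node 1: (V_1 - 15)/30000 + (V_1 - 0)/1.2 = 0
Collecting terms: 0.8334 × V_1 = 0.0005  =>  V_1 = 0.0006 V
Power in each resistor, P = (ΔV)²/R:
  P_R1 = (15 - 0.0006)²/30000 = 0.007499 W
  P_R2 = (0.0006 - 0)²/1.2 = 0.0000003 W
P_total = P_R1 + P_R2 = 0.0075 W

Final answer: 0.0075 W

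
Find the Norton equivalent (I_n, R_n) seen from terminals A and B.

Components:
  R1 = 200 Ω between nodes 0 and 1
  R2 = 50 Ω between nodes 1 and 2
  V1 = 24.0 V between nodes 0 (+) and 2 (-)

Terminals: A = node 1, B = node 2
Find the Thévenin equivalent first; then I_n = V_th/R_th and R_n = R_th.
Step 1 — V_th is the open-circuit voltage V_A - V_B (nothing connected across the terminals).
Nodal analysis, taking node 2 as the 0 V reference.
Source V1 fixes V_0 = 24 V.
KCL at each unknown node (sum of currents leaving = 0; resistances in Ω):
  Node 1: (V_1 - 24)/200 + (V_1 - 0)/50 = 0
Collecting terms: 0.025 × V_1 = 0.12  =>  V_1 = 4.8 V
V_th = V_1 - V_2 = 4.8 - 0 = 4.8 V
Step 2 — R_th: zero the source — replace V1 by a short circuit (node 2 merges into node 0) — and find the resistance seen between A (node 1) and B (node 0).
Reduce the network between node 1 (A) and node 0 (B) by series/parallel combination:
  Rp1 = R1 ‖ R2 (parallel, both between nodes 0 and 1) = 1/(1/200 + 1/50) = 40 Ω
R_th = 40 Ω
I_n = V_th/R_th = 4.8/40 = 0.12 A, and R_n = R_th = 40 Ω

Final answer: I_n = 0.12 A, R_n = 40 Ω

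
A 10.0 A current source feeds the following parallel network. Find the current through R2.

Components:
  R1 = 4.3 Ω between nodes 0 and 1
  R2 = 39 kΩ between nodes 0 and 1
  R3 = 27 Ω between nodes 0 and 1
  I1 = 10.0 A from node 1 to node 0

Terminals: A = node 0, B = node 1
All resistors sit directly between nodes 0 and 1, so they are in parallel and share one voltage V; the full source current 10 A splits among them.
1/R_par = 1/4.3 + 1/39000 + 1/27 = 0.2696 S  =>  R_par = 3.709 Ω
V = I × R_par = 10 × 3.709 = 37.09 V
I_R2 = V/R2 = 37.09/39000 = 0.000951 A

Final answer: 0.000951 A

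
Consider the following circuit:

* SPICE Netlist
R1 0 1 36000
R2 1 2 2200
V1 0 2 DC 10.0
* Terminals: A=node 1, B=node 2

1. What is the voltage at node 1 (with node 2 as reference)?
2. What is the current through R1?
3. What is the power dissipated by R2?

Nodal analysis, taking node 2 as the 0 V reference.
Source V1 fixes V_0 = 10 V.
KCL at each unknown node (sum of currents leaving = 0; resistances in Ω):
  Node 1: (V_1 - 10)/36000 + (V_1 - 0)/2200 = 0
Collecting terms: 0.0004823 × V_1 = 0.0002778  =>  V_1 = 0.5759 V
Part 1:
  Read off the nodal solution: V_1 = 0.5759 V
Part 2:
  I_R1 = (V_0 - V_1)/R1 = (10 - 0.5759)/36000 = 0.0002618 A
  Magnitude: I_R1 = 0.0002618 A
Part 3:
  I_R2 = (V_1 - V_2)/R2 = (0.5759 - 0)/2200 = 0.0002618 A
  P_R2 = I_R2² × R2 = (0.0002618)² × 2200 = 0.0001508 W

Final answers:
1. V_1 = 0.5759 V
2. I_R1 = 0.0002618 A
3. P_R2 = 0.0001508 W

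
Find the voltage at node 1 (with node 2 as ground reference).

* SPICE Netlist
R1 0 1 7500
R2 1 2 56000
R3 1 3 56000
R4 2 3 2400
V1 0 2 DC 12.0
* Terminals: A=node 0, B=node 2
Nodal analysis, taking node 2 as the 0 V reference.
Source V1 fixes V_0 = 12 V.
KCL at each unknown node (sum of currents leaving = 0; resistances in Ω):
  Node 1: (V_1 - 12)/7500 + (V_1 - 0)/56000 + (V_1 - V_3)/56000 = 0
  Node 3: (V_3 - V_1)/56000 + (V_3 - 0)/2400 = 0
Collecting terms (coefficients in siemens):
  0.000169·V_1 - 0.00001786·V_3 = 0.0016
  0.0004345·V_3 - 0.00001786·V_1 = 0
Determinant D = (0.000169)(0.0004345) - (-0.00001786)(-0.00001786) = 0.00000007314
V_1 = [(0.0016)(0.0004345) - (-0.00001786)(0)]/D = 9.506 V
V_3 = [(0.000169)(0) - (0.0016)(-0.00001786)]/D = 0.3907 V
The requested potential is V_1 = 9.506 V.

Final answer: V_1 = 9.506 V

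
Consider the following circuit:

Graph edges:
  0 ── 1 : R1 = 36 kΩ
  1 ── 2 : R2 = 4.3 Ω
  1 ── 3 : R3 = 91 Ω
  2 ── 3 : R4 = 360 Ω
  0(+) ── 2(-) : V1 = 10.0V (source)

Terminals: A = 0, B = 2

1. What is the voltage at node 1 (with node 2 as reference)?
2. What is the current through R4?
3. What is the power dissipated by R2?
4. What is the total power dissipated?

Nodal analysis, taking node 2 as the 0 V reference.
Source V1 fixes V_0 = 10 V.
KCL at each unknown node (sum of currents leaving = 0; resistances in Ω):
  Node 1: (V_1 - 10)/36000 + (V_1 - 0)/4.3 + (V_1 - V_3)/91 = 0
  Node 3: (V_3 - V_1)/91 + (V_3 - 0)/360 = 0
Collecting terms (coefficients in siemens):
  0.2436·V_1 - 0.01099·V_3 = 0.0002778
  0.01377·V_3 - 0.01099·V_1 = 0
Determinant D = (0.2436)(0.01377) - (-0.01099)(-0.01099) = 0.003232
V_1 = [(0.0002778)(0.01377) - (-0.01099)(0)]/D = 0.001183 V
V_3 = [(0.2436)(0) - (0.0002778)(-0.01099)]/D = 0.0009443 V
Part 1:
  Read off the nodal solution: V_1 = 0.001183 V
Part 2:
  I_R4 = (V_2 - V_3)/R4 = (0 - 0.0009443)/360 = -0.000002623 A
  Magnitude: I_R4 = 0.000002623 A
Part 3:
  I_R2 = (V_1 - V_2)/R2 = (0.001183 - 0)/4.3 = 0.0002751 A
  P_R2 = I_R2² × R2 = (0.0002751)² × 4.3 = 0.0000003255 W
Part 4:
  Power in each resistor, P = (ΔV)²/R:
    P_R1 = (10 - 0.001183)²/36000 = 0.002777 W
    P_R2 = (0.001183 - 0)²/4.3 = 0.0000003255 W
    P_R3 = (0.001183 - 0.0009443)²/91 = 0.0000000006261 W
    P_R4 = (0 - 0.0009443)²/360 = 0.000000002477 W
  P_total = P_R1 + P_R2 + P_R3 + P_R4 = 0.002777 W

Final answers:
1. V_1 = 0.001183 V
2. I_R4 = 2.623e-06 A
3. P_R2 = 3.255e-07 W
4. P_total = 0.002777 W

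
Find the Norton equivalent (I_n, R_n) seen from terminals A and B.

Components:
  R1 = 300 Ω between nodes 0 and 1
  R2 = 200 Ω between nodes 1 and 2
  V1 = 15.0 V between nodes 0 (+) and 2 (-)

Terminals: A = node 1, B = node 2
Find the Thévenin equivalent first; then I_n = V_th/R_th and R_n = R_th.
Step 1 — V_th is the open-circuit voltage V_A - V_B (nothing connected across the terminals).
Nodal analysis, taking node 2 as the 0 V reference.
Source V1 fixes V_0 = 15 V.
KCL at each unknown node (sum of currents leaving = 0; resistances in Ω):
  Node 1: (V_1 - 15)/300 + (V_1 - 0)/200 = 0
Collecting terms: 0.008333 × V_1 = 0.05  =>  V_1 = 6 V
V_th = V_1 - V_2 = 6 - 0 = 6 V
Step 2 — R_th: zero the source — replace V1 by a short circuit (node 2 merges into node 0) — and find the resistance seen between A (node 1) and B (node 0).
Reduce the network between node 1 (A) and node 0 (B) by series/parallel combination:
  Rp1 = R1 ‖ R2 (parallel, both between nodes 0 and 1) = 1/(1/300 + 1/200) = 120 Ω
R_th = 120 Ω
I_n = V_th/R_th = 6/120 = 0.05 A, and R_n = R_th = 120 Ω

Final answer: I_n = 0.05 A, R_n = 120 Ω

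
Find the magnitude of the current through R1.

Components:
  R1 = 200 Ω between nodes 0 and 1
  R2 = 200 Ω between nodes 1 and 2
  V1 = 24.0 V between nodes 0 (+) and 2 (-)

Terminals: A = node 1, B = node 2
Nodal analysis, taking node 2 as the 0 V reference.
Source V1 fixes V_0 = 24 V.
KCL at each unknown node (sum of currents leaving = 0; resistances in Ω):
  Node 1: (V_1 - 24)/200 + (V_1 - 0)/200 = 0
Collecting terms: 0.01 × V_1 = 0.12  =>  V_1 = 12 V
I_R1 = (V_0 - V_1)/R1 = (24 - 12)/200 = 0.06 A
|I_R1| = 0.06 A

Final answer: |I_R1| = 0.06 A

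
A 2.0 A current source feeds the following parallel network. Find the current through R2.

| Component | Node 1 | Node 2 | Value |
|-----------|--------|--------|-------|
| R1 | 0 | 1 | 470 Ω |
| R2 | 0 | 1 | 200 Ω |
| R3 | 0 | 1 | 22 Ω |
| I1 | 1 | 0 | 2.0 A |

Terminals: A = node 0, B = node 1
All resistors sit directly between nodes 0 and 1, so they are in parallel and share one voltage V; the full source current 2 A splits among them.
1/R_par = 1/470 + 1/200 + 1/22 = 0.05258 S  =>  R_par = 19.02 Ω
V = I × R_par = 2 × 19.02 = 38.04 V
I_R2 = V/R2 = 38.04/200 = 0.1902 A

Final answer: 0.1902 A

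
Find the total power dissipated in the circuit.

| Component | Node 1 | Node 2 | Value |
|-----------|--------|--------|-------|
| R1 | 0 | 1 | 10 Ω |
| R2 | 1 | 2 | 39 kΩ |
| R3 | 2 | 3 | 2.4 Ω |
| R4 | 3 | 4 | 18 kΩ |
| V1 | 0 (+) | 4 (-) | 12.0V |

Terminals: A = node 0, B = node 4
Nodal analysis, taking node 4 as the 0 V reference.
Source V1 fixes V_0 = 12 V.
KCL at each unknown node (sum of currents leaving = 0; resistances in Ω):
  Node 1: (V_1 - 12)/10 + (V_1 - V_2)/39000 = 0
  Node 2: (V_2 - V_1)/39000 + (V_2 - V_3)/2.4 = 0
  Node 3: (V_3 - V_2)/2.4 + (V_3 - 0)/18000 = 0
Collecting terms (coefficients in siemens):
  0.1·V_1 - 0.00002564·V_2 = 1.2
  0.4167·V_2 - 0.00002564·V_1 - 0.4167·V_3 = 0
  0.4167·V_3 - 0.4167·V_2 = 0
Solving these 3 simultaneous equations (Gaussian elimination) gives:
  V_1 = 12 V, V_2 = 3.789 V, V_3 = 3.789 V
Power in each resistor, P = (ΔV)²/R:
  P_R1 = (12 - 12)²/10 = 0.000000443 W
  P_R2 = (12 - 3.789)²/39000 = 0.001728 W
  P_R3 = (3.789 - 3.789)²/2.4 = 0.0000001063 W
  P_R4 = (3.789 - 0)²/18000 = 0.0007974 W
P_total = P_R1 + P_R2 + P_R3 + P_R4 = 0.002526 W

Final answer: 0.002526 W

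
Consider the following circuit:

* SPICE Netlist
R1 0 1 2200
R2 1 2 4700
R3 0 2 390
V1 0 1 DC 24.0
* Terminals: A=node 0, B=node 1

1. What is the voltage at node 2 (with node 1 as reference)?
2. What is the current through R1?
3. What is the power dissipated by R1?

Nodal analysis, taking node 1 as the 0 V reference.
Source V1 fixes V_0 = 24 V.
KCL at each unknown node (sum of currents leaving = 0; resistances in Ω):
  Node 2: (V_2 - 0)/4700 + (V_2 - 24)/390 = 0
Collecting terms: 0.002777 × V_2 = 0.06154  =>  V_2 = 22.16 V
Part 1:
  Read off the nodal solution: V_2 = 22.16 V
Part 2:
  I_R1 = (V_0 - V_1)/R1 = (24 - 0)/2200 = 0.01091 A
  Magnitude: I_R1 = 0.01091 A
Part 3:
  I_R1 = (V_0 - V_1)/R1 = (24 - 0)/2200 = 0.01091 A
  P_R1 = I_R1² × R1 = (0.01091)² × 2200 = 0.2618 W

Final answers:
1. V_2 = 22.16 V
2. I_R1 = 0.01091 A
3. P_R1 = 0.2618 W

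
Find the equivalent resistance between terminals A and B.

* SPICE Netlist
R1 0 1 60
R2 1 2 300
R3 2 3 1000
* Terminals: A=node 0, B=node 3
Reduce the network between node 0 (A) and node 3 (B) by series/parallel combination:
  Rs1 = R1 + R2 (series, joined only at node 1) = 60 + 300 = 360 Ω
  Rs2 = R3 + Rs1 (series, joined only at node 2) = 1000 + 360 = 1360 Ω
R_eq = 1.36 kΩ

Final answer: 1.36 kΩ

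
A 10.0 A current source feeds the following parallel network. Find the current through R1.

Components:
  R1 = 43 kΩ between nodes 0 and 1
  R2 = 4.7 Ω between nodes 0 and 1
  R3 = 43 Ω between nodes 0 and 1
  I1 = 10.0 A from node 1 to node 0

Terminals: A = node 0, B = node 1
All resistors sit directly between nodes 0 and 1, so they are in parallel and share one voltage V; the full source current 10 A splits among them.
1/R_par = 1/43000 + 1/4.7 + 1/43 = 0.236 S  =>  R_par = 4.236 Ω
V = I × R_par = 10 × 4.236 = 42.36 V
I_R1 = V/R1 = 42.36/43000 = 0.0009852 A

Final answer: 0.0009852 A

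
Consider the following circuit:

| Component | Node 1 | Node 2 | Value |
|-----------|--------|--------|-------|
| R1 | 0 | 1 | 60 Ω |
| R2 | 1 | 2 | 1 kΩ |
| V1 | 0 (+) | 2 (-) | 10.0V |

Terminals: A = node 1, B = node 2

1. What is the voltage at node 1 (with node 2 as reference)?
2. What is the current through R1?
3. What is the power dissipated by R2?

Nodal analysis, taking node 2 as the 0 V reference.
Source V1 fixes V_0 = 10 V.
KCL at each unknown node (sum of currents leaving = 0; resistances in Ω):
  Node 1: (V_1 - 10)/60 + (V_1 - 0)/1000 = 0
Collecting terms: 0.01767 × V_1 = 0.1667  =>  V_1 = 9.434 V
Part 1:
  Read off the nodal solution: V_1 = 9.434 V
Part 2:
  I_R1 = (V_0 - V_1)/R1 = (10 - 9.434)/60 = 0.009434 A
  Magnitude: I_R1 = 0.009434 A
Part 3:
  I_R2 = (V_1 - V_2)/R2 = (9.434 - 0)/1000 = 0.009434 A
  P_R2 = I_R2² × R2 = (0.009434)² × 1000 = 0.089 W

Final answers:
1. V_1 = 9.434 V
2. I_R1 = 0.009434 A
3. P_R2 = 0.089 W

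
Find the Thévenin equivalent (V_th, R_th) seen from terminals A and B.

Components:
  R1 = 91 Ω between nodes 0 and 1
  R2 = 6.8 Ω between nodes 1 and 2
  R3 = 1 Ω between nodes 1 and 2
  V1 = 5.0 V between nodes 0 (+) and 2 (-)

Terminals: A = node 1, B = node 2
Step 1 — V_th is the open-circuit voltage V_A - V_B (nothing connected across the terminals).
Nodal analysis, taking node 2 as the 0 V reference.
Source V1 fixes V_0 = 5 V.
KCL at each unknown node (sum of currents leaving = 0; resistances in Ω):
  Node 1: (V_1 - 5)/91 + (V_1 - 0)/6.8 + (V_1 - 0)/1 = 0
Collecting terms: 1.158 × V_1 = 0.05495  =>  V_1 = 0.04745 V
V_th = V_1 - V_2 = 0.04745 - 0 = 0.04745 V
Step 2 — R_th: zero the source — replace V1 by a short circuit (node 2 merges into node 0) — and find the resistance seen between A (node 1) and B (node 0).
Reduce the network between node 1 (A) and node 0 (B) by series/parallel combination:
  Rp1 = R1 ‖ R2 ‖ R3 (parallel, all between nodes 0 and 1) = 1/(1/91 + 1/6.8 + 1/1) = 0.8635 Ω
R_th = 0.8635 Ω

Final answer: V_th = 0.04745 V, R_th = 0.8635 Ω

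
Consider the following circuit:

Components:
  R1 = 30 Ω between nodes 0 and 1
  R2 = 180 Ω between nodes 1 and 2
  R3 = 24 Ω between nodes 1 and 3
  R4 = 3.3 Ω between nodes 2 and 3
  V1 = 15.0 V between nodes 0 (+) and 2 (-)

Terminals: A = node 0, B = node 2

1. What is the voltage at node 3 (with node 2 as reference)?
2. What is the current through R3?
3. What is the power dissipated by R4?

Nodal analysis, taking node 2 as the 0 V reference.
Source V1 fixes V_0 = 15 V.
KCL at each unknown node (sum of currents leaving = 0; resistances in Ω):
  Node 1: (V_1 - 15)/30 + (V_1 - 0)/180 + (V_1 - V_3)/24 = 0
  Node 3: (V_3 - V_1)/24 + (V_3 - 0)/3.3 = 0
Collecting terms (coefficients in siemens):
  0.08056·V_1 - 0.04167·V_3 = 0.5
  0.3447·V_3 - 0.04167·V_1 = 0
Determinant D = (0.08056)(0.3447) - (-0.04167)(-0.04167) = 0.02603
V_1 = [(0.5)(0.3447) - (-0.04167)(0)]/D = 6.621 V
V_3 = [(0.08056)(0) - (0.5)(-0.04167)]/D = 0.8003 V
Part 1:
  Read off the nodal solution: V_3 = 0.8003 V
Part 2:
  I_R3 = (V_1 - V_3)/R3 = (6.621 - 0.8003)/24 = 0.2425 A
  Magnitude: I_R3 = 0.2425 A
Part 3:
  I_R4 = (V_2 - V_3)/R4 = (0 - 0.8003)/3.3 = -0.2425 A
  P_R4 = I_R4² × R4 = (-0.2425)² × 3.3 = 0.1941 W

Final answers:
1. V_3 = 0.8003 V
2. I_R3 = 0.2425 A
3. P_R4 = 0.1941 W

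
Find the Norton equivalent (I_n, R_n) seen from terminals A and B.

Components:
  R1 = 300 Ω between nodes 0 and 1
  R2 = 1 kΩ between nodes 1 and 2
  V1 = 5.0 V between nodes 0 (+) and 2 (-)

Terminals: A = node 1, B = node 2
Find the Thévenin equivalent first; then I_n = V_th/R_th and R_n = R_th.
Step 1 — V_th is the open-circuit voltage V_A - V_B (nothing connected across the terminals).
Nodal analysis, taking node 2 as the 0 V reference.
Source V1 fixes V_0 = 5 V.
KCL at each unknown node (sum of currents leaving = 0; resistances in Ω):
  Node 1: (V_1 - 5)/300 + (V_1 - 0)/1000 = 0
Collecting terms: 0.004333 × V_1 = 0.01667  =>  V_1 = 3.846 V
V_th = V_1 - V_2 = 3.846 - 0 = 3.846 V
Step 2 — R_th: zero the source — replace V1 by a short circuit (node 2 merges into node 0) — and find the resistance seen between A (node 1) and B (node 0).
Reduce the network between node 1 (A) and node 0 (B) by series/parallel combination:
  Rp1 = R1 ‖ R2 (parallel, both between nodes 0 and 1) = 1/(1/300 + 1/1000) = 230.8 Ω
R_th = 230.8 Ω
I_n = V_th/R_th = 3.846/230.8 = 0.01667 A, and R_n = R_th = 230.8 Ω

Final answer: I_n = 0.01667 A, R_n = 230.8 Ω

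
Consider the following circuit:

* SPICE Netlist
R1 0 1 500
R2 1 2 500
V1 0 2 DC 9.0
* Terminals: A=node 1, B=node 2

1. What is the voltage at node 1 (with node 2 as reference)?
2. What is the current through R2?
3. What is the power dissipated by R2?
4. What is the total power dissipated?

Nodal analysis, taking node 2 as the 0 V reference.
Source V1 fixes V_0 = 9 V.
KCL at each unknown node (sum of currents leaving = 0; resistances in Ω):
  Node 1: (V_1 - 9)/500 + (V_1 - 0)/500 = 0
Collecting terms: 0.004 × V_1 = 0.018  =>  V_1 = 4.5 V
Part 1:
  Read off the nodal solution: V_1 = 4.5 V
Part 2:
  I_R2 = (V_1 - V_2)/R2 = (4.5 - 0)/500 = 0.009 A
  Magnitude: I_R2 = 0.009 A
Part 3:
  I_R2 = (V_1 - V_2)/R2 = (4.5 - 0)/500 = 0.009 A
  P_R2 = I_R2² × R2 = (0.009)² × 500 = 0.0405 W
Part 4:
  Power in each resistor, P = (ΔV)²/R:
    P_R1 = (9 - 4.5)²/500 = 0.0405 W
    P_R2 = (4.5 - 0)²/500 = 0.0405 W
  P_total = P_R1 + P_R2 = 0.081 W

Final answers:
1. V_1 = 4.5 V
2. I_R2 = 0.009 A
3. P_R2 = 0.0405 W
4. P_total = 0.081 W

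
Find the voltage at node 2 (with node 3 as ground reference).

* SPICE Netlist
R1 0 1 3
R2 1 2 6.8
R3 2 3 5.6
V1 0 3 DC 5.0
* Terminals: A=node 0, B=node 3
Nodal analysis, taking node 3 as the 0 V reference.
Source V1 fixes V_0 = 5 V.
KCL at each unknown node (sum of currents leaving = 0; resistances in Ω):
  Node 1: (V_1 - 5)/3 + (V_1 - V_2)/6.8 = 0
  Node 2: (V_2 - V_1)/6.8 + (V_2 - 0)/5.6 = 0
Collecting terms (coefficients in siemens):
  0.4804·V_1 - 0.1471·V_2 = 1.667
  0.3256·V_2 - 0.1471·V_1 = 0
Determinant D = (0.4804)(0.3256) - (-0.1471)(-0.1471) = 0.1348
V_1 = [(1.667)(0.3256) - (-0.1471)(0)]/D = 4.026 V
V_2 = [(0.4804)(0) - (1.667)(-0.1471)]/D = 1.818 V
The requested potential is V_2 = 1.818 V.

Final answer: V_2 = 1.818 V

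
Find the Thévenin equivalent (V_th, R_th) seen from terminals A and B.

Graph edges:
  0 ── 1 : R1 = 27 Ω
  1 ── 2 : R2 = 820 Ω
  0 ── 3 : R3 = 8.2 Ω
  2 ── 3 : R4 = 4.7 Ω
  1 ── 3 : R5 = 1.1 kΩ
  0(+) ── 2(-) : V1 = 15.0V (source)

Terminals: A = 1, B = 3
Step 1 — V_th is the open-circuit voltage V_A - V_B (nothing connected across the terminals).
Nodal analysis, taking node 2 as the 0 V reference.
Source V1 fixes V_0 = 15 V.
KCL at each unknown node (sum of currents leaving = 0; resistances in Ω):
  Node 1: (V_1 - 15)/27 + (V_1 - 0)/820 + (V_1 - V_3)/1100 = 0
  Node 3: (V_3 - 15)/8.2 + (V_3 - 0)/4.7 + (V_3 - V_1)/1100 = 0
Collecting terms (coefficients in siemens):
  0.03917·V_1 - 0.0009091·V_3 = 0.5556
  0.3356·V_3 - 0.0009091·V_1 = 1.829
Determinant D = (0.03917)(0.3356) - (-0.0009091)(-0.0009091) = 0.01314
V_1 = [(0.5556)(0.3356) - (-0.0009091)(1.829)]/D = 14.31 V
V_3 = [(0.03917)(1.829) - (0.5556)(-0.0009091)]/D = 5.489 V
V_th = V_1 - V_3 = 14.31 - 5.489 = 8.823 V
Step 2 — R_th: zero the source — replace V1 by a short circuit (node 2 merges into node 0) — and find the resistance seen between A (node 1) and B (node 3).
Reduce the network between node 1 (A) and node 3 (B) by series/parallel combination:
  Rp1 = R1 ‖ R2 (parallel, both between nodes 0 and 1) = 1/(1/27 + 1/820) = 26.14 Ω
  Rp2 = R3 ‖ R4 (parallel, both between nodes 0 and 3) = 1/(1/8.2 + 1/4.7) = 2.988 Ω
  Rs1 = Rp1 + Rp2 (series, joined only at node 0) = 26.14 + 2.988 = 29.13 Ω
  Rp3 = R5 ‖ Rs1 (parallel, both between nodes 1 and 3) = 1/(1/1100 + 1/29.13) = 28.38 Ω
R_th = 28.38 Ω

Final answer: V_th = 8.823 V, R_th = 28.38 Ω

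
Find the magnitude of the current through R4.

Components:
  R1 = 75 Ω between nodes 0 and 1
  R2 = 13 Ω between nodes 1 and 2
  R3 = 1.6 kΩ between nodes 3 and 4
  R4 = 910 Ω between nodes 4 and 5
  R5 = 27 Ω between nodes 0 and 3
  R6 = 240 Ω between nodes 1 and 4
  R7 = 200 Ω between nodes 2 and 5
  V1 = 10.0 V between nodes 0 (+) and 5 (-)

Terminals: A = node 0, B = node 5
Nodal analysis, taking node 5 as the 0 V reference.
Source V1 fixes V_0 = 10 V.
KCL at each unknown node (sum of currents leaving = 0; resistances in Ω):
  Node 1: (V_1 - 10)/75 + (V_1 - V_2)/13 + (V_1 - V_4)/240 = 0
  Node 2: (V_2 - V_1)/13 + (V_2 - 0)/200 = 0
  Node 3: (V_3 - V_4)/1600 + (V_3 - 10)/27 = 0
  Node 4: (V_4 - V_3)/1600 + (V_4 - 0)/910 + (V_4 - V_1)/240 = 0
Collecting terms (coefficients in siemens):
  0.09442·V_1 - 0.07692·V_2 - 0.004167·V_4 = 0.1333
  0.08192·V_2 - 0.07692·V_1 = 0
  0.03766·V_3 - 0.000625·V_4 = 0.3704
  0.005891·V_4 - 0.004167·V_1 - 0.000625·V_3 = 0
Solving these 4 simultaneous equations (Gaussian elimination) gives:
  V_1 = 7.155 V, V_2 = 6.719 V, V_3 = 9.936 V, V_4 = 6.116 V
I_R4 = (V_4 - V_5)/R4 = (6.116 - 0)/910 = 0.00672 A
|I_R4| = 0.00672 A

Final answer: |I_R4| = 0.00672 A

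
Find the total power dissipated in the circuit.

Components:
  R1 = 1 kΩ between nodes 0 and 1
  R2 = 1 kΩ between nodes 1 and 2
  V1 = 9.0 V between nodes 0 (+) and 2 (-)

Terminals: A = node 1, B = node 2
Nodal analysis, taking node 2 as the 0 V reference.
Source V1 fixes V_0 = 9 V.
KCL at each unknown node (sum of currents leaving = 0; resistances in Ω):
  Node 1: (V_1 - 9)/1000 + (V_1 - 0)/1000 = 0
Collecting terms: 0.002 × V_1 = 0.009  =>  V_1 = 4.5 V
Power in each resistor, P = (ΔV)²/R:
  P_R1 = (9 - 4.5)²/1000 = 0.02025 W
  P_R2 = (4.5 - 0)²/1000 = 0.02025 W
P_total = P_R1 + P_R2 = 0.0405 W

Final answer: 0.0405 W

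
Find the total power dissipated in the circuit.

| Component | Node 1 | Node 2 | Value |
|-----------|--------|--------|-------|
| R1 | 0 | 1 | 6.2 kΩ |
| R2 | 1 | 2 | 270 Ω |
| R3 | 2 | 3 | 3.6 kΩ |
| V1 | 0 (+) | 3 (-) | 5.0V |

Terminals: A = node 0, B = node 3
Nodal analysis, taking node 3 as the 0 V reference.
Source V1 fixes V_0 = 5 V.
KCL at each unknown node (sum of currents leaving = 0; resistances in Ω):
  Node 1: (V_1 - 5)/6200 + (V_1 - V_2)/270 = 0
  Node 2: (V_2 - V_1)/270 + (V_2 - 0)/3600 = 0
Collecting terms (coefficients in siemens):
  0.003865·V_1 - 0.003704·V_2 = 0.0008065
  0.003981·V_2 - 0.003704·V_1 = 0
Determinant D = (0.003865)(0.003981) - (-0.003704)(-0.003704) = 0.000001671
V_1 = [(0.0008065)(0.003981) - (-0.003704)(0)]/D = 1.922 V
V_2 = [(0.003865)(0) - (0.0008065)(-0.003704)]/D = 1.787 V
Power in each resistor, P = (ΔV)²/R:
  P_R1 = (5 - 1.922)²/6200 = 0.001529 W
  P_R2 = (1.922 - 1.787)²/270 = 0.00006656 W
  P_R3 = (1.787 - 0)²/3600 = 0.0008875 W
P_total = P_R1 + P_R2 + P_R3 = 0.002483 W

Final answer: 0.002483 W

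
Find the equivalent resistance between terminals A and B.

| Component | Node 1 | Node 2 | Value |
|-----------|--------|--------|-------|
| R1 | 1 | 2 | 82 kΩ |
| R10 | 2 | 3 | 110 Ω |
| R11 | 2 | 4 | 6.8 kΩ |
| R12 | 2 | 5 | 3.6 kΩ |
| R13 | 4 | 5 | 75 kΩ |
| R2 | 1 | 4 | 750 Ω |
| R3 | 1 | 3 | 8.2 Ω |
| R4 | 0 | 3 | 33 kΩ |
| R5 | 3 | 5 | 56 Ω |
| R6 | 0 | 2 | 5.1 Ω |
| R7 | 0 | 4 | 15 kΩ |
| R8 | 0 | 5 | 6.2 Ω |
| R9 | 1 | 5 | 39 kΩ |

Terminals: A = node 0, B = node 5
The network is not a plain series/parallel combination. Inject a 1 A test current into terminal A (node 0) and return it from terminal B (node 5); then R_eq = V_A / (1 A).
Nodal analysis, taking node 5 as the 0 V reference.
Current source I_test pushes 1 A into node 0 and draws it out of node 5.
KCL at each unknown node (sum of currents leaving = 0; resistances in Ω):
  Node 0: (V_0 - V_3)/33000 + (V_0 - V_2)/5.1 + (V_0 - V_4)/15000 + (V_0 - 0)/6.2 - 1 = 0
  Node 1: (V_1 - V_2)/82000 + (V_1 - V_4)/750 + (V_1 - V_3)/8.2 + (V_1 - 0)/39000 = 0
  Node 2: (V_2 - V_0)/5.1 + (V_2 - V_1)/82000 + (V_2 - V_3)/110 + (V_2 - V_4)/6800 + (V_2 - 0)/3600 = 0
  Node 3: (V_3 - V_0)/33000 + (V_3 - V_1)/8.2 + (V_3 - V_2)/110 + (V_3 - 0)/56 = 0
  Node 4: (V_4 - V_0)/15000 + (V_4 - V_1)/750 + (V_4 - V_2)/6800 + (V_4 - 0)/75000 = 0
Collecting terms (coefficients in siemens):
  0.3575·V_0 - 0.1961·V_2 - 0.0000303·V_3 - 0.00006667·V_4 = 1
  0.1233·V_1 - 0.0000122·V_2 - 0.122·V_3 - 0.001333·V_4 = 0
  0.2056·V_2 - 0.1961·V_0 - 0.0000122·V_1 - 0.009091·V_3 - 0.0001471·V_4 = 0
  0.1489·V_3 - 0.0000303·V_0 - 0.122·V_1 - 0.009091·V_2 = 0
  0.00156·V_4 - 0.00006667·V_0 - 0.001333·V_1 - 0.0001471·V_2 = 0
Solving these 5 simultaneous equations (Gaussian elimination) gives:
  V_0 = 5.97 V, V_1 = 1.986 V, V_2 = 5.783 V, V_3 = 1.981 V
  V_4 = 2.497 V
R_eq = V_0 / 1 A = 5.97 Ω

Final answer: 5.97 Ω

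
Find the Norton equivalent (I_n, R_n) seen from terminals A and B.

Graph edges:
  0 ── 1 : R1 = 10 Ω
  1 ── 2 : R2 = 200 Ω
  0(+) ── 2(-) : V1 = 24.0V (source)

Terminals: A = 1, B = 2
Find the Thévenin equivalent first; then I_n = V_th/R_th and R_n = R_th.
Step 1 — V_th is the open-circuit voltage V_A - V_B (nothing connected across the terminals).
Nodal analysis, taking node 2 as the 0 V reference.
Source V1 fixes V_0 = 24 V.
KCL at each unknown node (sum of currents leaving = 0; resistances in Ω):
  Node 1: (V_1 - 24)/10 + (V_1 - 0)/200 = 0
Collecting terms: 0.105 × V_1 = 2.4  =>  V_1 = 22.86 V
V_th = V_1 - V_2 = 22.86 - 0 = 22.86 V
Step 2 — R_th: zero the source — replace V1 by a short circuit (node 2 merges into node 0) — and find the resistance seen between A (node 1) and B (node 0).
Reduce the network between node 1 (A) and node 0 (B) by series/parallel combination:
  Rp1 = R1 ‖ R2 (parallel, both between nodes 0 and 1) = 1/(1/10 + 1/200) = 9.524 Ω
R_th = 9.524 Ω
I_n = V_th/R_th = 22.86/9.524 = 2.4 A, and R_n = R_th = 9.524 Ω

Final answer: I_n = 2.4 A, R_n = 9.524 Ω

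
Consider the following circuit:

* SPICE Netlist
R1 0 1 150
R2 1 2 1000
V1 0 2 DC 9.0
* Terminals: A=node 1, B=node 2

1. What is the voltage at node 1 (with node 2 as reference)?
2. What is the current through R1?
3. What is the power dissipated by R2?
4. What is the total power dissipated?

Nodal analysis, taking node 2 as the 0 V reference.
Source V1 fixes V_0 = 9 V.
KCL at each unknown node (sum of currents leaving = 0; resistances in Ω):
  Node 1: (V_1 - 9)/150 + (V_1 - 0)/1000 = 0
Collecting terms: 0.007667 × V_1 = 0.06  =>  V_1 = 7.826 V
Part 1:
  Read off the nodal solution: V_1 = 7.826 V
Part 2:
  I_R1 = (V_0 - V_1)/R1 = (9 - 7.826)/150 = 0.007826 A
  Magnitude: I_R1 = 0.007826 A
Part 3:
  I_R2 = (V_1 - V_2)/R2 = (7.826 - 0)/1000 = 0.007826 A
  P_R2 = I_R2² × R2 = (0.007826)² × 1000 = 0.06125 W
Part 4:
  Power in each resistor, P = (ΔV)²/R:
    P_R1 = (9 - 7.826)²/150 = 0.009187 W
    P_R2 = (7.826 - 0)²/1000 = 0.06125 W
  P_total = P_R1 + P_R2 = 0.07043 W

Final answers:
1. V_1 = 7.826 V
2. I_R1 = 0.007826 A
3. P_R2 = 0.06125 W
4. P_total = 0.07043 W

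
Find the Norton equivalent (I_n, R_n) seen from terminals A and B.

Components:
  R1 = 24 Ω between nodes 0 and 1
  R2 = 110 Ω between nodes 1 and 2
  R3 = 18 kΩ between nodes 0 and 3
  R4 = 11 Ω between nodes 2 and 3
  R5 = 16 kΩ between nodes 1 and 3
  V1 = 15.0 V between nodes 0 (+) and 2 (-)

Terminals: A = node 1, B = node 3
Find the Thévenin equivalent first; then I_n = V_th/R_th and R_n = R_th.
Step 1 — V_th is the open-circuit voltage V_A - V_B (nothing connected across the terminals).
Nodal analysis, taking node 2 as the 0 V reference.
Source V1 fixes V_0 = 15 V.
KCL at each unknown node (sum of currents leaving = 0; resistances in Ω):
  Node 1: (V_1 - 15)/24 + (V_1 - 0)/110 + (V_1 - V_3)/16000 = 0
  Node 3: (V_3 - 15)/18000 + (V_3 - 0)/11 + (V_3 - V_1)/16000 = 0
Collecting terms (coefficients in siemens):
  0.05082·V_1 - 0.0000625·V_3 = 0.625
  0.09103·V_3 - 0.0000625·V_1 = 0.0008333
Determinant D = (0.05082)(0.09103) - (-0.0000625)(-0.0000625) = 0.004626
V_1 = [(0.625)(0.09103) - (-0.0000625)(0.0008333)]/D = 12.3 V
V_3 = [(0.05082)(0.0008333) - (0.625)(-0.0000625)]/D = 0.0176 V
V_th = V_1 - V_3 = 12.3 - 0.0176 = 12.28 V
Step 2 — R_th: zero the source — replace V1 by a short circuit (node 2 merges into node 0) — and find the resistance seen between A (node 1) and B (node 3).
Reduce the network between node 1 (A) and node 3 (B) by series/parallel combination:
  Rp1 = R1 ‖ R2 (parallel, both between nodes 0 and 1) = 1/(1/24 + 1/110) = 19.7 Ω
  Rp2 = R3 ‖ R4 (parallel, both between nodes 0 and 3) = 1/(1/18000 + 1/11) = 10.99 Ω
  Rs1 = Rp1 + Rp2 (series, joined only at node 0) = 19.7 + 10.99 = 30.69 Ω
  Rp3 = R5 ‖ Rs1 (parallel, both between nodes 1 and 3) = 1/(1/16000 + 1/30.69) = 30.64 Ω
R_th = 30.64 Ω
I_n = V_th/R_th = 12.28/30.64 = 0.4009 A, and R_n = R_th = 30.64 Ω

Final answer: I_n = 0.4009 A, R_n = 30.64 Ω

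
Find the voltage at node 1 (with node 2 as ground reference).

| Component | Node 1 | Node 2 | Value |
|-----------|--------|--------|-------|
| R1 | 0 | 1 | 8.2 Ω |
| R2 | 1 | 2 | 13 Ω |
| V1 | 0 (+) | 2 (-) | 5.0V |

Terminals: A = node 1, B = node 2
Nodal analysis, taking node 2 as the 0 V reference.
Source V1 fixes V_0 = 5 V.
KCL at each unknown node (sum of currents leaving = 0; resistances in Ω):
  Node 1: (V_1 - 5)/8.2 + (V_1 - 0)/13 = 0
Collecting terms: 0.1989 × V_1 = 0.6098  =>  V_1 = 3.066 V
The requested potential is V_1 = 3.066 V.

Final answer: V_1 = 3.066 V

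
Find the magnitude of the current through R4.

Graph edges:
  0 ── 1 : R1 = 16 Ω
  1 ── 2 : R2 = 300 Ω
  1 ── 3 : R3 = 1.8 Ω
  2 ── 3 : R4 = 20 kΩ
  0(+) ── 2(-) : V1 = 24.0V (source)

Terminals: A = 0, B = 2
Nodal analysis, taking node 2 as the 0 V reference.
Source V1 fixes V_0 = 24 V.
KCL at each unknown node (sum of currents leaving = 0; resistances in Ω):
  Node 1: (V_1 - 24)/16 + (V_1 - 0)/300 + (V_1 - V_3)/1.8 = 0
  Node 3: (V_3 - V_1)/1.8 + (V_3 - 0)/20000 = 0
Collecting terms (coefficients in siemens):
  0.6214·V_1 - 0.5556·V_3 = 1.5
  0.5556·V_3 - 0.5556·V_1 = 0
Determinant D = (0.6214)(0.5556) - (-0.5556)(-0.5556) = 0.03661
V_1 = [(1.5)(0.5556) - (-0.5556)(0)]/D = 22.77 V
V_3 = [(0.6214)(0) - (1.5)(-0.5556)]/D = 22.77 V
I_R4 = (V_2 - V_3)/R4 = (0 - 22.77)/20000 = -0.001138 A
|I_R4| = 0.001138 A

Final answer: |I_R4| = 0.001138 A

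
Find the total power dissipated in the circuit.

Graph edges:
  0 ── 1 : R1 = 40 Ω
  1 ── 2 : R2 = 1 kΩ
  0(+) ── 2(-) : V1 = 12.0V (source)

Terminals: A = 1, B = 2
Nodal analysis, taking node 2 as the 0 V reference.
Source V1 fixes V_0 = 12 V.
KCL at each unknown node (sum of currents leaving = 0; resistances in Ω):
  Node 1: (V_1 - 12)/40 + (V_1 - 0)/1000 = 0
Collecting terms: 0.026 × V_1 = 0.3  =>  V_1 = 11.54 V
Power in each resistor, P = (ΔV)²/R:
  P_R1 = (12 - 11.54)²/40 = 0.005325 W
  P_R2 = (11.54 - 0)²/1000 = 0.1331 W
P_total = P_R1 + P_R2 = 0.1385 W

Final answer: 0.1385 W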